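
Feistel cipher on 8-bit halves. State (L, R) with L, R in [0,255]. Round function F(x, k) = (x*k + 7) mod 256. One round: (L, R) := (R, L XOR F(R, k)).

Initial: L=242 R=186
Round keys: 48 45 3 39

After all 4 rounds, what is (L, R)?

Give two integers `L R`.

Answer: 24 173

Derivation:
Round 1 (k=48): L=186 R=21
Round 2 (k=45): L=21 R=2
Round 3 (k=3): L=2 R=24
Round 4 (k=39): L=24 R=173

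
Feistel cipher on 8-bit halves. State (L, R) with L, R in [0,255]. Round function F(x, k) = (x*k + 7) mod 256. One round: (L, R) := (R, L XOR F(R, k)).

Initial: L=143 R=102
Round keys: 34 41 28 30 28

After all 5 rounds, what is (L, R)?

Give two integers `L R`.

Round 1 (k=34): L=102 R=28
Round 2 (k=41): L=28 R=229
Round 3 (k=28): L=229 R=15
Round 4 (k=30): L=15 R=44
Round 5 (k=28): L=44 R=216

Answer: 44 216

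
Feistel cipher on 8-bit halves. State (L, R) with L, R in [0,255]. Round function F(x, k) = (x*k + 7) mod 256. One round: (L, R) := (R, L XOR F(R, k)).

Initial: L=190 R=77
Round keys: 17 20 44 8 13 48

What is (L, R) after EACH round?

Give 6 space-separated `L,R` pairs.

Answer: 77,154 154,66 66,197 197,109 109,85 85,154

Derivation:
Round 1 (k=17): L=77 R=154
Round 2 (k=20): L=154 R=66
Round 3 (k=44): L=66 R=197
Round 4 (k=8): L=197 R=109
Round 5 (k=13): L=109 R=85
Round 6 (k=48): L=85 R=154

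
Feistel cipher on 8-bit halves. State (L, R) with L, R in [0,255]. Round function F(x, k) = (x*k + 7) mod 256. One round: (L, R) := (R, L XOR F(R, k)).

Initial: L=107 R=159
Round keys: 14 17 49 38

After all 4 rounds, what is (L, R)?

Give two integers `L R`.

Answer: 95 71

Derivation:
Round 1 (k=14): L=159 R=210
Round 2 (k=17): L=210 R=102
Round 3 (k=49): L=102 R=95
Round 4 (k=38): L=95 R=71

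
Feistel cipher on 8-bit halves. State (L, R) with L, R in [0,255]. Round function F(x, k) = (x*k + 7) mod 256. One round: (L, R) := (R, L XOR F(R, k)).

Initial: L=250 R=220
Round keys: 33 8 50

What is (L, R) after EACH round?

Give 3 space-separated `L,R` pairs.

Round 1 (k=33): L=220 R=153
Round 2 (k=8): L=153 R=19
Round 3 (k=50): L=19 R=36

Answer: 220,153 153,19 19,36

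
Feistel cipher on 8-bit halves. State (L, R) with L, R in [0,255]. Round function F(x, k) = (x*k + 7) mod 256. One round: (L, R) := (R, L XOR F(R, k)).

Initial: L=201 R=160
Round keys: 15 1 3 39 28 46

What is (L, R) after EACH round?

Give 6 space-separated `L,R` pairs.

Answer: 160,174 174,21 21,232 232,74 74,247 247,35

Derivation:
Round 1 (k=15): L=160 R=174
Round 2 (k=1): L=174 R=21
Round 3 (k=3): L=21 R=232
Round 4 (k=39): L=232 R=74
Round 5 (k=28): L=74 R=247
Round 6 (k=46): L=247 R=35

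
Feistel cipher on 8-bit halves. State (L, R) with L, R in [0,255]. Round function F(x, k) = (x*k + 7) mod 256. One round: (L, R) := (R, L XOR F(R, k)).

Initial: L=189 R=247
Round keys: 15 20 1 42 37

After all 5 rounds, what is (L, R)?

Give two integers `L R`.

Answer: 143 204

Derivation:
Round 1 (k=15): L=247 R=61
Round 2 (k=20): L=61 R=60
Round 3 (k=1): L=60 R=126
Round 4 (k=42): L=126 R=143
Round 5 (k=37): L=143 R=204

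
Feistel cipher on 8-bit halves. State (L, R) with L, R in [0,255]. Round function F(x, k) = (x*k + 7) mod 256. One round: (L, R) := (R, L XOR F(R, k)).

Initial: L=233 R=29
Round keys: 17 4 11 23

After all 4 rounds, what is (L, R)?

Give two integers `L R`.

Round 1 (k=17): L=29 R=29
Round 2 (k=4): L=29 R=102
Round 3 (k=11): L=102 R=116
Round 4 (k=23): L=116 R=21

Answer: 116 21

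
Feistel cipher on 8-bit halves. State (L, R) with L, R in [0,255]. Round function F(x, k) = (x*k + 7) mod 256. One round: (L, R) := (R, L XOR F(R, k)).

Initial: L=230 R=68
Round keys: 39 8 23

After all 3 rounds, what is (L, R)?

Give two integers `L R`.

Answer: 107 33

Derivation:
Round 1 (k=39): L=68 R=133
Round 2 (k=8): L=133 R=107
Round 3 (k=23): L=107 R=33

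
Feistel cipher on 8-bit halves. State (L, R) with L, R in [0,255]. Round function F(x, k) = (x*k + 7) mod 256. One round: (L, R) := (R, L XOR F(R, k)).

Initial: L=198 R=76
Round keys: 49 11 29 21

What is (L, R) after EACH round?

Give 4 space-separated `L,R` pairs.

Answer: 76,85 85,226 226,244 244,233

Derivation:
Round 1 (k=49): L=76 R=85
Round 2 (k=11): L=85 R=226
Round 3 (k=29): L=226 R=244
Round 4 (k=21): L=244 R=233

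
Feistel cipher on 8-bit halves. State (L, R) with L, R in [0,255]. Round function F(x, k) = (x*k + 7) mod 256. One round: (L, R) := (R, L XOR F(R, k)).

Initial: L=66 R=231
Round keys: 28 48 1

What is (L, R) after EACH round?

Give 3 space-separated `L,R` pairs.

Answer: 231,9 9,80 80,94

Derivation:
Round 1 (k=28): L=231 R=9
Round 2 (k=48): L=9 R=80
Round 3 (k=1): L=80 R=94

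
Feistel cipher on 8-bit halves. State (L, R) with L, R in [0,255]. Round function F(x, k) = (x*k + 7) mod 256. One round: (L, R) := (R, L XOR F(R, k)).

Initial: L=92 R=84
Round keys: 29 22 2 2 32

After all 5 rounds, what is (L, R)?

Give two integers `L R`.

Round 1 (k=29): L=84 R=215
Round 2 (k=22): L=215 R=213
Round 3 (k=2): L=213 R=102
Round 4 (k=2): L=102 R=6
Round 5 (k=32): L=6 R=161

Answer: 6 161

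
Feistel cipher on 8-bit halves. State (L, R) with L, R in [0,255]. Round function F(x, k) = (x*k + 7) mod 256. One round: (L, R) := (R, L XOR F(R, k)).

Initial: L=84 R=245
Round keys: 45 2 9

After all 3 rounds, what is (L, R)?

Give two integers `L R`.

Round 1 (k=45): L=245 R=76
Round 2 (k=2): L=76 R=106
Round 3 (k=9): L=106 R=141

Answer: 106 141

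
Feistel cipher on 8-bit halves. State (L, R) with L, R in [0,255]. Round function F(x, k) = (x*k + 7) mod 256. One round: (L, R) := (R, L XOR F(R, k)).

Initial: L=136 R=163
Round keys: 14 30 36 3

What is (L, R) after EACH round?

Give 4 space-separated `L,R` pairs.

Answer: 163,121 121,150 150,102 102,175

Derivation:
Round 1 (k=14): L=163 R=121
Round 2 (k=30): L=121 R=150
Round 3 (k=36): L=150 R=102
Round 4 (k=3): L=102 R=175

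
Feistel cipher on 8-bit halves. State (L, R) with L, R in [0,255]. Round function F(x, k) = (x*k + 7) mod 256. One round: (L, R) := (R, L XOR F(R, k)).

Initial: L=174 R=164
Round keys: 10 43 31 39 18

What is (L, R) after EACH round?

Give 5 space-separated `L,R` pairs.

Round 1 (k=10): L=164 R=193
Round 2 (k=43): L=193 R=214
Round 3 (k=31): L=214 R=48
Round 4 (k=39): L=48 R=129
Round 5 (k=18): L=129 R=41

Answer: 164,193 193,214 214,48 48,129 129,41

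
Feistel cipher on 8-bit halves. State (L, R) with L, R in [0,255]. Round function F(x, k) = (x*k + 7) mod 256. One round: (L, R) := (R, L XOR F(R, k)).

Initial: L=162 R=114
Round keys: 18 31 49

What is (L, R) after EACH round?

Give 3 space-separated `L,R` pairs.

Round 1 (k=18): L=114 R=169
Round 2 (k=31): L=169 R=12
Round 3 (k=49): L=12 R=250

Answer: 114,169 169,12 12,250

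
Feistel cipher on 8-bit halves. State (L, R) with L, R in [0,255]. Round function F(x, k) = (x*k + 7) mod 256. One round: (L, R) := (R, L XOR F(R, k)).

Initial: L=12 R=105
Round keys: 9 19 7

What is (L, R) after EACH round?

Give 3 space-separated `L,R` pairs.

Answer: 105,180 180,10 10,249

Derivation:
Round 1 (k=9): L=105 R=180
Round 2 (k=19): L=180 R=10
Round 3 (k=7): L=10 R=249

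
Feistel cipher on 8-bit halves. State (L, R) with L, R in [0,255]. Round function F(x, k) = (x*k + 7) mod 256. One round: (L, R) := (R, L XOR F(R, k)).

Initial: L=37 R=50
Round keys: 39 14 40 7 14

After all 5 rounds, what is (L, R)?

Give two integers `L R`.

Round 1 (k=39): L=50 R=128
Round 2 (k=14): L=128 R=53
Round 3 (k=40): L=53 R=207
Round 4 (k=7): L=207 R=133
Round 5 (k=14): L=133 R=130

Answer: 133 130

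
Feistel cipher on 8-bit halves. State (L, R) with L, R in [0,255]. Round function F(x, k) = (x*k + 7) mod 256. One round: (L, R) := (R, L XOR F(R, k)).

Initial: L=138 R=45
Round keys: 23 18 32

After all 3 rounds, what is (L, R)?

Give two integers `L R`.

Round 1 (k=23): L=45 R=152
Round 2 (k=18): L=152 R=154
Round 3 (k=32): L=154 R=223

Answer: 154 223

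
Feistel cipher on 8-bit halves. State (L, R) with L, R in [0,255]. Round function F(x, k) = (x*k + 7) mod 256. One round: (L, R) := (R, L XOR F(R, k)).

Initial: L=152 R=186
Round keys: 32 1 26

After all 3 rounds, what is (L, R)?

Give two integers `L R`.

Round 1 (k=32): L=186 R=223
Round 2 (k=1): L=223 R=92
Round 3 (k=26): L=92 R=128

Answer: 92 128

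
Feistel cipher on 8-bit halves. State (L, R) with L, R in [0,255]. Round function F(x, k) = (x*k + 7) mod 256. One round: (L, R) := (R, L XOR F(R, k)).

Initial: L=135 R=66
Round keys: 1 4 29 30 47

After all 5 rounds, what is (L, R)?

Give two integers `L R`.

Round 1 (k=1): L=66 R=206
Round 2 (k=4): L=206 R=125
Round 3 (k=29): L=125 R=254
Round 4 (k=30): L=254 R=182
Round 5 (k=47): L=182 R=143

Answer: 182 143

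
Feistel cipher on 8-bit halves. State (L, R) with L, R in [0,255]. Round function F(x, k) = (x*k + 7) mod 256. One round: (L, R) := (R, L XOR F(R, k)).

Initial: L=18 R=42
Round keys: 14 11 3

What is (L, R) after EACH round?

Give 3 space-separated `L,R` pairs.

Answer: 42,65 65,248 248,174

Derivation:
Round 1 (k=14): L=42 R=65
Round 2 (k=11): L=65 R=248
Round 3 (k=3): L=248 R=174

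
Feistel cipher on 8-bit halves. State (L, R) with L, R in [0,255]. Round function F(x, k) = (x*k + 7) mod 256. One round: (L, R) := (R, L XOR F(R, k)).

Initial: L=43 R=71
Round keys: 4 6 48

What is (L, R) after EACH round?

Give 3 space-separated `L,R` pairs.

Answer: 71,8 8,112 112,15

Derivation:
Round 1 (k=4): L=71 R=8
Round 2 (k=6): L=8 R=112
Round 3 (k=48): L=112 R=15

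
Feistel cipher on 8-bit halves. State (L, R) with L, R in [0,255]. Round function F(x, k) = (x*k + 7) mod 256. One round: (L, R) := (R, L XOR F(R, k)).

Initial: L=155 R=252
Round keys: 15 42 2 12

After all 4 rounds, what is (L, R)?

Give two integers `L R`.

Round 1 (k=15): L=252 R=80
Round 2 (k=42): L=80 R=219
Round 3 (k=2): L=219 R=237
Round 4 (k=12): L=237 R=248

Answer: 237 248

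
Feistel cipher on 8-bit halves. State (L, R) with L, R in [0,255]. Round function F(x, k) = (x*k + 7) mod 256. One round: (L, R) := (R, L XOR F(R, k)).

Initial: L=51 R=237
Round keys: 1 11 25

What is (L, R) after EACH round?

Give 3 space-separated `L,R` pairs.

Round 1 (k=1): L=237 R=199
Round 2 (k=11): L=199 R=121
Round 3 (k=25): L=121 R=31

Answer: 237,199 199,121 121,31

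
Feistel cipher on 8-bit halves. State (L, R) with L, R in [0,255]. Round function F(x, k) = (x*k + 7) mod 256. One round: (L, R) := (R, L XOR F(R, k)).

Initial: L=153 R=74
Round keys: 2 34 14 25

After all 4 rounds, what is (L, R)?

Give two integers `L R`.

Round 1 (k=2): L=74 R=2
Round 2 (k=34): L=2 R=1
Round 3 (k=14): L=1 R=23
Round 4 (k=25): L=23 R=71

Answer: 23 71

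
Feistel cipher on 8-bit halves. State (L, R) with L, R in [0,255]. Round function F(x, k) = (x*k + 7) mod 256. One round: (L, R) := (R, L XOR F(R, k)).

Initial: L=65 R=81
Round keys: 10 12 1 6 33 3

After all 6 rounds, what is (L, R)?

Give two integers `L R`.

Round 1 (k=10): L=81 R=112
Round 2 (k=12): L=112 R=22
Round 3 (k=1): L=22 R=109
Round 4 (k=6): L=109 R=131
Round 5 (k=33): L=131 R=135
Round 6 (k=3): L=135 R=31

Answer: 135 31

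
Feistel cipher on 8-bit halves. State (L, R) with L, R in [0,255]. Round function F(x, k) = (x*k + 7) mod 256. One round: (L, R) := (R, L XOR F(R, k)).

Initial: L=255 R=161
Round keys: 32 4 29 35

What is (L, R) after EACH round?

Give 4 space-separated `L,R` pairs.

Answer: 161,216 216,198 198,173 173,104

Derivation:
Round 1 (k=32): L=161 R=216
Round 2 (k=4): L=216 R=198
Round 3 (k=29): L=198 R=173
Round 4 (k=35): L=173 R=104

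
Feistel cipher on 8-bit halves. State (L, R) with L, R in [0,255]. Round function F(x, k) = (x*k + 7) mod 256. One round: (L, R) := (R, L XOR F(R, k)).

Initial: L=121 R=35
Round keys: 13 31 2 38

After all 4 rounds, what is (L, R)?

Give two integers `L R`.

Answer: 154 240

Derivation:
Round 1 (k=13): L=35 R=183
Round 2 (k=31): L=183 R=19
Round 3 (k=2): L=19 R=154
Round 4 (k=38): L=154 R=240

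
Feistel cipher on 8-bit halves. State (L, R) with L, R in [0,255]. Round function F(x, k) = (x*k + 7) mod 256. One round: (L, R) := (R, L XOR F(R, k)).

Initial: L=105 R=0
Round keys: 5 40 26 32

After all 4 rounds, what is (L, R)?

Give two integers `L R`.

Answer: 243 80

Derivation:
Round 1 (k=5): L=0 R=110
Round 2 (k=40): L=110 R=55
Round 3 (k=26): L=55 R=243
Round 4 (k=32): L=243 R=80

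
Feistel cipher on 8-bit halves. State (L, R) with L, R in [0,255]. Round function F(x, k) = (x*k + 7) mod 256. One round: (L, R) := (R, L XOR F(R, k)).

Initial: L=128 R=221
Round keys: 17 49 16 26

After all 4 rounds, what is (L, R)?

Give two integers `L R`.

Answer: 83 83

Derivation:
Round 1 (k=17): L=221 R=52
Round 2 (k=49): L=52 R=38
Round 3 (k=16): L=38 R=83
Round 4 (k=26): L=83 R=83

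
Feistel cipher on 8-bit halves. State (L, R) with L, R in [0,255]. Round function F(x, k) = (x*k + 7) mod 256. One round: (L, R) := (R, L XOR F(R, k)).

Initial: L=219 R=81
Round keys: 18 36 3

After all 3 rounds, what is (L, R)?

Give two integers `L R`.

Answer: 158 131

Derivation:
Round 1 (k=18): L=81 R=98
Round 2 (k=36): L=98 R=158
Round 3 (k=3): L=158 R=131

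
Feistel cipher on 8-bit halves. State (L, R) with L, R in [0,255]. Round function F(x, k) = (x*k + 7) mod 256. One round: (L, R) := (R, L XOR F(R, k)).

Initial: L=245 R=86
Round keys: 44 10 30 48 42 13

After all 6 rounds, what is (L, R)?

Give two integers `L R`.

Answer: 124 25

Derivation:
Round 1 (k=44): L=86 R=58
Round 2 (k=10): L=58 R=29
Round 3 (k=30): L=29 R=87
Round 4 (k=48): L=87 R=74
Round 5 (k=42): L=74 R=124
Round 6 (k=13): L=124 R=25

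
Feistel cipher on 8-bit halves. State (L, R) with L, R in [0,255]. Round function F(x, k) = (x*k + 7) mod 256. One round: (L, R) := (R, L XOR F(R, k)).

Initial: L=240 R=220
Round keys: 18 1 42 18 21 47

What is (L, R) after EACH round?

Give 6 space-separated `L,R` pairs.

Answer: 220,143 143,74 74,164 164,197 197,148 148,246

Derivation:
Round 1 (k=18): L=220 R=143
Round 2 (k=1): L=143 R=74
Round 3 (k=42): L=74 R=164
Round 4 (k=18): L=164 R=197
Round 5 (k=21): L=197 R=148
Round 6 (k=47): L=148 R=246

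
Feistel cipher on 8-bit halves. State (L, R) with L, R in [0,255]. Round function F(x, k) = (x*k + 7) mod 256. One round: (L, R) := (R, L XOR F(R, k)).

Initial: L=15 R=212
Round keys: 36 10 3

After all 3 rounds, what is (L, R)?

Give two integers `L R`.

Round 1 (k=36): L=212 R=216
Round 2 (k=10): L=216 R=163
Round 3 (k=3): L=163 R=40

Answer: 163 40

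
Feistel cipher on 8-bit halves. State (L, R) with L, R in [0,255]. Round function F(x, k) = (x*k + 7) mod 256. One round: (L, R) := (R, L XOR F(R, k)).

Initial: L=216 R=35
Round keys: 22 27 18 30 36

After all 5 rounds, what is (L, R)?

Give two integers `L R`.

Answer: 134 119

Derivation:
Round 1 (k=22): L=35 R=209
Round 2 (k=27): L=209 R=49
Round 3 (k=18): L=49 R=168
Round 4 (k=30): L=168 R=134
Round 5 (k=36): L=134 R=119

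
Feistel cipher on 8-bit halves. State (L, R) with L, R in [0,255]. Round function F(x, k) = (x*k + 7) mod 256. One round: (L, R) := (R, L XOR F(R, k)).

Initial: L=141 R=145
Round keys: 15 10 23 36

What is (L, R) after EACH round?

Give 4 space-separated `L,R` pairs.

Round 1 (k=15): L=145 R=11
Round 2 (k=10): L=11 R=228
Round 3 (k=23): L=228 R=136
Round 4 (k=36): L=136 R=195

Answer: 145,11 11,228 228,136 136,195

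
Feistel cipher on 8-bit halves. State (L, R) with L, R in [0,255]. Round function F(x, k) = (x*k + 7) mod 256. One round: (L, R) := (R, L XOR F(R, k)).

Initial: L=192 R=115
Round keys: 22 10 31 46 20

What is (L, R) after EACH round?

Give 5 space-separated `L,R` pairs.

Answer: 115,41 41,210 210,92 92,93 93,23

Derivation:
Round 1 (k=22): L=115 R=41
Round 2 (k=10): L=41 R=210
Round 3 (k=31): L=210 R=92
Round 4 (k=46): L=92 R=93
Round 5 (k=20): L=93 R=23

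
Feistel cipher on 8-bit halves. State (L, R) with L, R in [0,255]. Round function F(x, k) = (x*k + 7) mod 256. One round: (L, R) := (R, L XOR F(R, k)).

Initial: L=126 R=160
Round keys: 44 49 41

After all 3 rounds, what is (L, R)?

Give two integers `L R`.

Answer: 16 110

Derivation:
Round 1 (k=44): L=160 R=249
Round 2 (k=49): L=249 R=16
Round 3 (k=41): L=16 R=110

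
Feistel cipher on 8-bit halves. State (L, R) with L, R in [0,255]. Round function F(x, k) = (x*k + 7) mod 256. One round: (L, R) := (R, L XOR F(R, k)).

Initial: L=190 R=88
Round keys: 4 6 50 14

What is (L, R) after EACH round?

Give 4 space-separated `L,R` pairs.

Answer: 88,217 217,69 69,88 88,146

Derivation:
Round 1 (k=4): L=88 R=217
Round 2 (k=6): L=217 R=69
Round 3 (k=50): L=69 R=88
Round 4 (k=14): L=88 R=146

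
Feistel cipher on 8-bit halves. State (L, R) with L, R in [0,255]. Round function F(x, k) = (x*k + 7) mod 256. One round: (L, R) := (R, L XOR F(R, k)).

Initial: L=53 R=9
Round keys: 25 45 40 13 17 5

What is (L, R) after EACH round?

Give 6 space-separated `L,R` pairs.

Answer: 9,221 221,233 233,178 178,248 248,205 205,240

Derivation:
Round 1 (k=25): L=9 R=221
Round 2 (k=45): L=221 R=233
Round 3 (k=40): L=233 R=178
Round 4 (k=13): L=178 R=248
Round 5 (k=17): L=248 R=205
Round 6 (k=5): L=205 R=240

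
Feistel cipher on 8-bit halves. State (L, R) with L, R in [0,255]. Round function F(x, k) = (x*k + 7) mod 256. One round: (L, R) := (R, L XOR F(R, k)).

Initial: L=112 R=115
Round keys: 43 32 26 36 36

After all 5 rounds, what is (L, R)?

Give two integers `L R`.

Answer: 247 36

Derivation:
Round 1 (k=43): L=115 R=40
Round 2 (k=32): L=40 R=116
Round 3 (k=26): L=116 R=231
Round 4 (k=36): L=231 R=247
Round 5 (k=36): L=247 R=36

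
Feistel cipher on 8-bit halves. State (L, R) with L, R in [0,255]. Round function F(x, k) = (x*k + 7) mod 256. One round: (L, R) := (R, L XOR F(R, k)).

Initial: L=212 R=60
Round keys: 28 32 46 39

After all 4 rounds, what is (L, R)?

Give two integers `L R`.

Answer: 34 110

Derivation:
Round 1 (k=28): L=60 R=67
Round 2 (k=32): L=67 R=91
Round 3 (k=46): L=91 R=34
Round 4 (k=39): L=34 R=110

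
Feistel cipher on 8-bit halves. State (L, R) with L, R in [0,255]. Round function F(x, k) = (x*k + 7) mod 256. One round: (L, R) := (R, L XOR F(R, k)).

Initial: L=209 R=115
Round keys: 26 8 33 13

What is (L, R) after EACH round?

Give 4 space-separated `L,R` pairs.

Round 1 (k=26): L=115 R=100
Round 2 (k=8): L=100 R=84
Round 3 (k=33): L=84 R=191
Round 4 (k=13): L=191 R=238

Answer: 115,100 100,84 84,191 191,238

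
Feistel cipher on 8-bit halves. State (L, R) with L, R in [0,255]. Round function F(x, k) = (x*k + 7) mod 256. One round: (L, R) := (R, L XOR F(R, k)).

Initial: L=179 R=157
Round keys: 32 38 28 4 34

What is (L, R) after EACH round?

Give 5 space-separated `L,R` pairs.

Round 1 (k=32): L=157 R=20
Round 2 (k=38): L=20 R=98
Round 3 (k=28): L=98 R=171
Round 4 (k=4): L=171 R=209
Round 5 (k=34): L=209 R=98

Answer: 157,20 20,98 98,171 171,209 209,98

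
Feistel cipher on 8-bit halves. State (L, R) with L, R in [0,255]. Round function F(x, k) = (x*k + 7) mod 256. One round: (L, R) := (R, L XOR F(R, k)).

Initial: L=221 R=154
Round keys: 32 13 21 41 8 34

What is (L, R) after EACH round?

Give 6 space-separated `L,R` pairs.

Round 1 (k=32): L=154 R=154
Round 2 (k=13): L=154 R=67
Round 3 (k=21): L=67 R=28
Round 4 (k=41): L=28 R=192
Round 5 (k=8): L=192 R=27
Round 6 (k=34): L=27 R=93

Answer: 154,154 154,67 67,28 28,192 192,27 27,93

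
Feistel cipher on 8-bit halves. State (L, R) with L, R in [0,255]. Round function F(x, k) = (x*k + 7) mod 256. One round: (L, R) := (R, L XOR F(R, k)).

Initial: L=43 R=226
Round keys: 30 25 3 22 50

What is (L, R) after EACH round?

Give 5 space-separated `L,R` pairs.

Round 1 (k=30): L=226 R=168
Round 2 (k=25): L=168 R=141
Round 3 (k=3): L=141 R=6
Round 4 (k=22): L=6 R=6
Round 5 (k=50): L=6 R=53

Answer: 226,168 168,141 141,6 6,6 6,53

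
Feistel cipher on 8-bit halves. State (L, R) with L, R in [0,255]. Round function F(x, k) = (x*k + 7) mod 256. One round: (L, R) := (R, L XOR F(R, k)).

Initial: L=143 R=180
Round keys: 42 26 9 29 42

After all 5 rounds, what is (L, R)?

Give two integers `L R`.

Round 1 (k=42): L=180 R=0
Round 2 (k=26): L=0 R=179
Round 3 (k=9): L=179 R=82
Round 4 (k=29): L=82 R=226
Round 5 (k=42): L=226 R=73

Answer: 226 73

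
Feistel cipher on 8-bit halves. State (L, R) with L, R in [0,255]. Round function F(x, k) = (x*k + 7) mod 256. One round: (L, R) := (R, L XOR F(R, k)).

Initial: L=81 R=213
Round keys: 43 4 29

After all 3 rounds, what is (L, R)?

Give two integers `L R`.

Answer: 86 90

Derivation:
Round 1 (k=43): L=213 R=159
Round 2 (k=4): L=159 R=86
Round 3 (k=29): L=86 R=90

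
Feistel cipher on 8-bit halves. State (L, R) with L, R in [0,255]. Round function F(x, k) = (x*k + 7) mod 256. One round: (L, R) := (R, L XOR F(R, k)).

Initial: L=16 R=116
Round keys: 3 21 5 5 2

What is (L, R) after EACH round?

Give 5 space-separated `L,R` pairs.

Answer: 116,115 115,2 2,98 98,243 243,143

Derivation:
Round 1 (k=3): L=116 R=115
Round 2 (k=21): L=115 R=2
Round 3 (k=5): L=2 R=98
Round 4 (k=5): L=98 R=243
Round 5 (k=2): L=243 R=143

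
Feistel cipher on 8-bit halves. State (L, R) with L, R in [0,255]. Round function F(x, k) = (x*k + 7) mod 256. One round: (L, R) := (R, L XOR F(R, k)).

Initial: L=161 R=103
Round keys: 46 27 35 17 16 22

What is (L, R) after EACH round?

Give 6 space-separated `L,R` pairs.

Answer: 103,40 40,88 88,39 39,198 198,64 64,65

Derivation:
Round 1 (k=46): L=103 R=40
Round 2 (k=27): L=40 R=88
Round 3 (k=35): L=88 R=39
Round 4 (k=17): L=39 R=198
Round 5 (k=16): L=198 R=64
Round 6 (k=22): L=64 R=65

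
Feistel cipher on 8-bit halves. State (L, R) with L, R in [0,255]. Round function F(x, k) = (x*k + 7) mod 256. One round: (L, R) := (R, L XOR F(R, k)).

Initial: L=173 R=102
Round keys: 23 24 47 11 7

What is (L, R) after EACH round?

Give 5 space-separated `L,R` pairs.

Round 1 (k=23): L=102 R=156
Round 2 (k=24): L=156 R=193
Round 3 (k=47): L=193 R=234
Round 4 (k=11): L=234 R=212
Round 5 (k=7): L=212 R=57

Answer: 102,156 156,193 193,234 234,212 212,57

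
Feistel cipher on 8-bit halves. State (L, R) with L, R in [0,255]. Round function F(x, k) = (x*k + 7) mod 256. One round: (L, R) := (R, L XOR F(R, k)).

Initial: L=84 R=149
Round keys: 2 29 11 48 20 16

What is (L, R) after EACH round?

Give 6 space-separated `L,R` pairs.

Round 1 (k=2): L=149 R=101
Round 2 (k=29): L=101 R=237
Round 3 (k=11): L=237 R=83
Round 4 (k=48): L=83 R=122
Round 5 (k=20): L=122 R=220
Round 6 (k=16): L=220 R=189

Answer: 149,101 101,237 237,83 83,122 122,220 220,189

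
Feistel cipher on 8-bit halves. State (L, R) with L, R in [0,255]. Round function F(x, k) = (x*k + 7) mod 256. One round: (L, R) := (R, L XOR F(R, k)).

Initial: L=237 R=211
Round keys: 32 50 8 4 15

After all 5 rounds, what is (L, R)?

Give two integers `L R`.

Answer: 19 233

Derivation:
Round 1 (k=32): L=211 R=138
Round 2 (k=50): L=138 R=40
Round 3 (k=8): L=40 R=205
Round 4 (k=4): L=205 R=19
Round 5 (k=15): L=19 R=233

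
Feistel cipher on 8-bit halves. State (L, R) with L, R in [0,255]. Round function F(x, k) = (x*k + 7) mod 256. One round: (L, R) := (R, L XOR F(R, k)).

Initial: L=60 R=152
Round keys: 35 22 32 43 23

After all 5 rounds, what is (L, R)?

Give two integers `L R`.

Answer: 210 49

Derivation:
Round 1 (k=35): L=152 R=243
Round 2 (k=22): L=243 R=113
Round 3 (k=32): L=113 R=212
Round 4 (k=43): L=212 R=210
Round 5 (k=23): L=210 R=49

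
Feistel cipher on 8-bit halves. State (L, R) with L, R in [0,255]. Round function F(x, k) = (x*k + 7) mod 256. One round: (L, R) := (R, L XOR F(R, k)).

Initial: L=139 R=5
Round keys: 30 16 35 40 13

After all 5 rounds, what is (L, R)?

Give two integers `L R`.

Round 1 (k=30): L=5 R=22
Round 2 (k=16): L=22 R=98
Round 3 (k=35): L=98 R=123
Round 4 (k=40): L=123 R=93
Round 5 (k=13): L=93 R=187

Answer: 93 187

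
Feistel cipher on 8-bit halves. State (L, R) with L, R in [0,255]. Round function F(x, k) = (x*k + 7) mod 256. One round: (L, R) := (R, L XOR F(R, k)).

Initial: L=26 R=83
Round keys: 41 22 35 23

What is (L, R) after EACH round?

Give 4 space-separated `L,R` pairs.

Round 1 (k=41): L=83 R=72
Round 2 (k=22): L=72 R=100
Round 3 (k=35): L=100 R=251
Round 4 (k=23): L=251 R=240

Answer: 83,72 72,100 100,251 251,240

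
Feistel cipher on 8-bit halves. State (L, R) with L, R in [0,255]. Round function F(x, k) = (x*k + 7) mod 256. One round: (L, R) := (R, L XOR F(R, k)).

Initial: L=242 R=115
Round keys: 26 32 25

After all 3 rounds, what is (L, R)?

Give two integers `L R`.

Round 1 (k=26): L=115 R=71
Round 2 (k=32): L=71 R=148
Round 3 (k=25): L=148 R=60

Answer: 148 60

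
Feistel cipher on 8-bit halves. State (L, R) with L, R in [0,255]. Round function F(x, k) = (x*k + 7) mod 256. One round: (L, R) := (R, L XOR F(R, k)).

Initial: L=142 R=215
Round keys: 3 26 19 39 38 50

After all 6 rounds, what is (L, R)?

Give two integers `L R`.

Answer: 10 241

Derivation:
Round 1 (k=3): L=215 R=2
Round 2 (k=26): L=2 R=236
Round 3 (k=19): L=236 R=137
Round 4 (k=39): L=137 R=10
Round 5 (k=38): L=10 R=10
Round 6 (k=50): L=10 R=241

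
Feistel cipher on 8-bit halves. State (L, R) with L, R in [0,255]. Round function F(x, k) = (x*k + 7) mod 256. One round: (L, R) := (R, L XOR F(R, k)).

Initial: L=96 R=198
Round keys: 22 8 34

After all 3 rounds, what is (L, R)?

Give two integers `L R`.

Answer: 153 50

Derivation:
Round 1 (k=22): L=198 R=107
Round 2 (k=8): L=107 R=153
Round 3 (k=34): L=153 R=50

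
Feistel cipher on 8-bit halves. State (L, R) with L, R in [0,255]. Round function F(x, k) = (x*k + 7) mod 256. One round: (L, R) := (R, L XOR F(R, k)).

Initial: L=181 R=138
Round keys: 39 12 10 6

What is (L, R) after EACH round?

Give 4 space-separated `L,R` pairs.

Answer: 138,184 184,45 45,113 113,128

Derivation:
Round 1 (k=39): L=138 R=184
Round 2 (k=12): L=184 R=45
Round 3 (k=10): L=45 R=113
Round 4 (k=6): L=113 R=128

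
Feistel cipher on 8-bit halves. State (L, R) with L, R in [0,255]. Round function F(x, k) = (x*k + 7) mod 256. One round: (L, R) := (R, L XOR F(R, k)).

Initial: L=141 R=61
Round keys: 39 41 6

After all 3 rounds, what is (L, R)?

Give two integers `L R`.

Answer: 131 198

Derivation:
Round 1 (k=39): L=61 R=223
Round 2 (k=41): L=223 R=131
Round 3 (k=6): L=131 R=198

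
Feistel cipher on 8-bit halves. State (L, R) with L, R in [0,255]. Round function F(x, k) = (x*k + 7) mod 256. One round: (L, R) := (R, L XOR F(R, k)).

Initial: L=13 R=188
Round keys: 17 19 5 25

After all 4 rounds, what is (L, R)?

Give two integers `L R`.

Answer: 102 208

Derivation:
Round 1 (k=17): L=188 R=142
Round 2 (k=19): L=142 R=45
Round 3 (k=5): L=45 R=102
Round 4 (k=25): L=102 R=208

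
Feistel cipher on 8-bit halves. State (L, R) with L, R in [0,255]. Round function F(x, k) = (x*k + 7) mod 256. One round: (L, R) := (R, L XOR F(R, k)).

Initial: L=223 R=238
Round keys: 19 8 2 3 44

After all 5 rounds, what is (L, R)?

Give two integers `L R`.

Answer: 149 244

Derivation:
Round 1 (k=19): L=238 R=110
Round 2 (k=8): L=110 R=153
Round 3 (k=2): L=153 R=87
Round 4 (k=3): L=87 R=149
Round 5 (k=44): L=149 R=244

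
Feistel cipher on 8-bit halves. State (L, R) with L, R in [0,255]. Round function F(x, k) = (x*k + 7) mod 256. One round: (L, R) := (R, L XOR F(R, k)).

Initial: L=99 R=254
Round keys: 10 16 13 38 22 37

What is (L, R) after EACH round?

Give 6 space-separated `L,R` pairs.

Answer: 254,144 144,249 249,60 60,22 22,215 215,12

Derivation:
Round 1 (k=10): L=254 R=144
Round 2 (k=16): L=144 R=249
Round 3 (k=13): L=249 R=60
Round 4 (k=38): L=60 R=22
Round 5 (k=22): L=22 R=215
Round 6 (k=37): L=215 R=12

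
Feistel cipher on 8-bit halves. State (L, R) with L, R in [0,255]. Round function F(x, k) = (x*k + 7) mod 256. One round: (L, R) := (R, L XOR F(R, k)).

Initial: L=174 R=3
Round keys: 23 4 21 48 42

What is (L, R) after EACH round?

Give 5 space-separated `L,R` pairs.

Answer: 3,226 226,140 140,97 97,187 187,212

Derivation:
Round 1 (k=23): L=3 R=226
Round 2 (k=4): L=226 R=140
Round 3 (k=21): L=140 R=97
Round 4 (k=48): L=97 R=187
Round 5 (k=42): L=187 R=212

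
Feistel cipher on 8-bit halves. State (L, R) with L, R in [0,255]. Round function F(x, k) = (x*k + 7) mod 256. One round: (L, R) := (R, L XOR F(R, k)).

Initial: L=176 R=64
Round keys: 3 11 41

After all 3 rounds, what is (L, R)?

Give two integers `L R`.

Round 1 (k=3): L=64 R=119
Round 2 (k=11): L=119 R=100
Round 3 (k=41): L=100 R=124

Answer: 100 124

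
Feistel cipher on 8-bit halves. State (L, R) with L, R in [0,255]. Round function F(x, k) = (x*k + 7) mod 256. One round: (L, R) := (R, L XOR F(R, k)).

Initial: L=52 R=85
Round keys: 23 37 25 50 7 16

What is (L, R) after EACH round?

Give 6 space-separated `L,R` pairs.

Round 1 (k=23): L=85 R=158
Round 2 (k=37): L=158 R=136
Round 3 (k=25): L=136 R=209
Round 4 (k=50): L=209 R=81
Round 5 (k=7): L=81 R=239
Round 6 (k=16): L=239 R=166

Answer: 85,158 158,136 136,209 209,81 81,239 239,166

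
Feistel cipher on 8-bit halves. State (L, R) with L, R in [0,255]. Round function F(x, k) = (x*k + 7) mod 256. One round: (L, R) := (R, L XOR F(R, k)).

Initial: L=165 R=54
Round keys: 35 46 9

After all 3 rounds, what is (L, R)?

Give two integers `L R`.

Round 1 (k=35): L=54 R=204
Round 2 (k=46): L=204 R=153
Round 3 (k=9): L=153 R=164

Answer: 153 164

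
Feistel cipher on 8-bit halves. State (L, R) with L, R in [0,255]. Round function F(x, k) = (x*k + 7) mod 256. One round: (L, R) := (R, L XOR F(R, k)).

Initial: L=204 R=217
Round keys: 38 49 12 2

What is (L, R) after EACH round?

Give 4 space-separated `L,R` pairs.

Round 1 (k=38): L=217 R=241
Round 2 (k=49): L=241 R=241
Round 3 (k=12): L=241 R=162
Round 4 (k=2): L=162 R=186

Answer: 217,241 241,241 241,162 162,186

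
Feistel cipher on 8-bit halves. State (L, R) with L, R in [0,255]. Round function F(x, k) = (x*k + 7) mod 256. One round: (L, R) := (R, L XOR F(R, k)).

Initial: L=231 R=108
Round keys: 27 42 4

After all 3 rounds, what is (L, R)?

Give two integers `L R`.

Answer: 147 223

Derivation:
Round 1 (k=27): L=108 R=140
Round 2 (k=42): L=140 R=147
Round 3 (k=4): L=147 R=223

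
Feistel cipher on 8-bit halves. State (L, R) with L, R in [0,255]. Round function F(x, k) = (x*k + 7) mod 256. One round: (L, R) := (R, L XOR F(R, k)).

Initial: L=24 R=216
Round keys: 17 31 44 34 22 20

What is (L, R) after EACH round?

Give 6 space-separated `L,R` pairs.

Answer: 216,71 71,120 120,224 224,191 191,145 145,228

Derivation:
Round 1 (k=17): L=216 R=71
Round 2 (k=31): L=71 R=120
Round 3 (k=44): L=120 R=224
Round 4 (k=34): L=224 R=191
Round 5 (k=22): L=191 R=145
Round 6 (k=20): L=145 R=228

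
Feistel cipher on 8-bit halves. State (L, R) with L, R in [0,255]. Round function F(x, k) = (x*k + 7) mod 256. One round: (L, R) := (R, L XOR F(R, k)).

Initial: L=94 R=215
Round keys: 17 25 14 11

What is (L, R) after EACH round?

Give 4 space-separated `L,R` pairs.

Answer: 215,16 16,64 64,151 151,196

Derivation:
Round 1 (k=17): L=215 R=16
Round 2 (k=25): L=16 R=64
Round 3 (k=14): L=64 R=151
Round 4 (k=11): L=151 R=196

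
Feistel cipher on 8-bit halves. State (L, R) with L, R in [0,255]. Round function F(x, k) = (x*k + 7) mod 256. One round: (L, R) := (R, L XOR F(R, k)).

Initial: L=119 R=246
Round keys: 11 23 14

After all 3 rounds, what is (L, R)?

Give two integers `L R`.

Round 1 (k=11): L=246 R=238
Round 2 (k=23): L=238 R=159
Round 3 (k=14): L=159 R=87

Answer: 159 87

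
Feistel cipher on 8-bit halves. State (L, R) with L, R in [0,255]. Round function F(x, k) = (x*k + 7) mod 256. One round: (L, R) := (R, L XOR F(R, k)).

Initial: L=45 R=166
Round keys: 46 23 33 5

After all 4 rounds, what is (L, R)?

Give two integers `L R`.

Answer: 152 120

Derivation:
Round 1 (k=46): L=166 R=246
Round 2 (k=23): L=246 R=135
Round 3 (k=33): L=135 R=152
Round 4 (k=5): L=152 R=120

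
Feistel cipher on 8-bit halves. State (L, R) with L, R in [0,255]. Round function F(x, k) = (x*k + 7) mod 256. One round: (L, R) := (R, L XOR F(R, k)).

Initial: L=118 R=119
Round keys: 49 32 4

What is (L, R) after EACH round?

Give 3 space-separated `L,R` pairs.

Round 1 (k=49): L=119 R=184
Round 2 (k=32): L=184 R=112
Round 3 (k=4): L=112 R=127

Answer: 119,184 184,112 112,127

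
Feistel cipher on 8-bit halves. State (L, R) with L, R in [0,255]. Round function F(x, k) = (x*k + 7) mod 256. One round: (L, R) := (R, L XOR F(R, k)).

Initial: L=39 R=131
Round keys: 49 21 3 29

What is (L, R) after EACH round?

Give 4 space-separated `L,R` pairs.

Answer: 131,61 61,139 139,149 149,99

Derivation:
Round 1 (k=49): L=131 R=61
Round 2 (k=21): L=61 R=139
Round 3 (k=3): L=139 R=149
Round 4 (k=29): L=149 R=99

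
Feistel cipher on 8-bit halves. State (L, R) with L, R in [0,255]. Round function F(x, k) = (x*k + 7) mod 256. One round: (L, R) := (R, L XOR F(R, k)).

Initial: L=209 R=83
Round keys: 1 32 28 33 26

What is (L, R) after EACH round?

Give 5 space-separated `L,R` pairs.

Answer: 83,139 139,52 52,60 60,247 247,33

Derivation:
Round 1 (k=1): L=83 R=139
Round 2 (k=32): L=139 R=52
Round 3 (k=28): L=52 R=60
Round 4 (k=33): L=60 R=247
Round 5 (k=26): L=247 R=33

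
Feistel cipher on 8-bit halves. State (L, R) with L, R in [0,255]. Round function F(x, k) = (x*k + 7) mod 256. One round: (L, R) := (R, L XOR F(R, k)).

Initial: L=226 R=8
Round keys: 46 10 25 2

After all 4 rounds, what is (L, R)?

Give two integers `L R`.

Answer: 229 0

Derivation:
Round 1 (k=46): L=8 R=149
Round 2 (k=10): L=149 R=209
Round 3 (k=25): L=209 R=229
Round 4 (k=2): L=229 R=0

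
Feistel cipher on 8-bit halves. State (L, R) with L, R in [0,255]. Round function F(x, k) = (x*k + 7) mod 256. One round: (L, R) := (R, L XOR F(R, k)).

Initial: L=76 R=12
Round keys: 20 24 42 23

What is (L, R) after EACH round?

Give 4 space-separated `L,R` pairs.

Answer: 12,187 187,131 131,62 62,26

Derivation:
Round 1 (k=20): L=12 R=187
Round 2 (k=24): L=187 R=131
Round 3 (k=42): L=131 R=62
Round 4 (k=23): L=62 R=26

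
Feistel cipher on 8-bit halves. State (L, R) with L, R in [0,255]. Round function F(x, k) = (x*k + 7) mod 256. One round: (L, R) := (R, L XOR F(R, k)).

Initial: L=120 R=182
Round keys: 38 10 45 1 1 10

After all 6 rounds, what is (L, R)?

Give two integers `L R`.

Answer: 35 194

Derivation:
Round 1 (k=38): L=182 R=115
Round 2 (k=10): L=115 R=51
Round 3 (k=45): L=51 R=141
Round 4 (k=1): L=141 R=167
Round 5 (k=1): L=167 R=35
Round 6 (k=10): L=35 R=194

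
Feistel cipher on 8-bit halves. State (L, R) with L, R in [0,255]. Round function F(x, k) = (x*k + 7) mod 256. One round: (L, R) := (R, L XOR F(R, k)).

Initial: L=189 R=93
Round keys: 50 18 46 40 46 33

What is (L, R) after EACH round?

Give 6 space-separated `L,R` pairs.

Answer: 93,140 140,130 130,239 239,221 221,82 82,68

Derivation:
Round 1 (k=50): L=93 R=140
Round 2 (k=18): L=140 R=130
Round 3 (k=46): L=130 R=239
Round 4 (k=40): L=239 R=221
Round 5 (k=46): L=221 R=82
Round 6 (k=33): L=82 R=68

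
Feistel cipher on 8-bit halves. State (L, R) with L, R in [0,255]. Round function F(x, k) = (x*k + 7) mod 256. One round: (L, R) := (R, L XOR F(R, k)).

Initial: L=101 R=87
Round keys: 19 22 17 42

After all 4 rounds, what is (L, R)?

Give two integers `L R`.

Round 1 (k=19): L=87 R=25
Round 2 (k=22): L=25 R=122
Round 3 (k=17): L=122 R=56
Round 4 (k=42): L=56 R=77

Answer: 56 77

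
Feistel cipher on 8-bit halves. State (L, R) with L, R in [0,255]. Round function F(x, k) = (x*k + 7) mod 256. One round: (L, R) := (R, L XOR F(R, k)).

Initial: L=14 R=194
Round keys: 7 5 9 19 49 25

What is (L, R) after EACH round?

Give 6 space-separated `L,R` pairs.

Round 1 (k=7): L=194 R=91
Round 2 (k=5): L=91 R=12
Round 3 (k=9): L=12 R=40
Round 4 (k=19): L=40 R=243
Round 5 (k=49): L=243 R=162
Round 6 (k=25): L=162 R=42

Answer: 194,91 91,12 12,40 40,243 243,162 162,42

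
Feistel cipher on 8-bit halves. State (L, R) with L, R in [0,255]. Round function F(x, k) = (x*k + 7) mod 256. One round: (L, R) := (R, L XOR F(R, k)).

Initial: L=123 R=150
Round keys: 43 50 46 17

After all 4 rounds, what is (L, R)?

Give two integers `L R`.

Answer: 63 75

Derivation:
Round 1 (k=43): L=150 R=66
Round 2 (k=50): L=66 R=125
Round 3 (k=46): L=125 R=63
Round 4 (k=17): L=63 R=75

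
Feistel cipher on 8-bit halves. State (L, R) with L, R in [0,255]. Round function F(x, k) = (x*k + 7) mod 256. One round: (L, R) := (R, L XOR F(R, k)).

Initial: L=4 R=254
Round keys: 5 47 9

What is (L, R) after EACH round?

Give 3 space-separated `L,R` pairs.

Round 1 (k=5): L=254 R=249
Round 2 (k=47): L=249 R=64
Round 3 (k=9): L=64 R=190

Answer: 254,249 249,64 64,190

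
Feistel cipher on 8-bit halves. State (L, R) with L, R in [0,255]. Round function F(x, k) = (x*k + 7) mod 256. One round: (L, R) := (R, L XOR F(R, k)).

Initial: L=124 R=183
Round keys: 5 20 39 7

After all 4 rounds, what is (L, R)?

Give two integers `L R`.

Round 1 (k=5): L=183 R=230
Round 2 (k=20): L=230 R=72
Round 3 (k=39): L=72 R=25
Round 4 (k=7): L=25 R=254

Answer: 25 254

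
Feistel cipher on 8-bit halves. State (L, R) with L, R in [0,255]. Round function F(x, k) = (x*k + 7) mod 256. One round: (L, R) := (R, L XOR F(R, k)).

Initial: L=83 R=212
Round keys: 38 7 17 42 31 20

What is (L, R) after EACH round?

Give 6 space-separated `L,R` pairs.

Answer: 212,44 44,239 239,202 202,196 196,9 9,127

Derivation:
Round 1 (k=38): L=212 R=44
Round 2 (k=7): L=44 R=239
Round 3 (k=17): L=239 R=202
Round 4 (k=42): L=202 R=196
Round 5 (k=31): L=196 R=9
Round 6 (k=20): L=9 R=127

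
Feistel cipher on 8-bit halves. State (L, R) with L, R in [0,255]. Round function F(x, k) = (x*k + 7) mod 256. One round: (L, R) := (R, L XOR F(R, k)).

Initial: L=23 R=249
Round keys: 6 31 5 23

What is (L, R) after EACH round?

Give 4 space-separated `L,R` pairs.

Round 1 (k=6): L=249 R=202
Round 2 (k=31): L=202 R=132
Round 3 (k=5): L=132 R=81
Round 4 (k=23): L=81 R=202

Answer: 249,202 202,132 132,81 81,202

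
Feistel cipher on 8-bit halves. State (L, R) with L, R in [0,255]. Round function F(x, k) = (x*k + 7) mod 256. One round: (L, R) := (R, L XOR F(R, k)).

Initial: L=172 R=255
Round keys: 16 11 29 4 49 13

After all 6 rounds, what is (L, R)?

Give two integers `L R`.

Round 1 (k=16): L=255 R=91
Round 2 (k=11): L=91 R=15
Round 3 (k=29): L=15 R=225
Round 4 (k=4): L=225 R=132
Round 5 (k=49): L=132 R=170
Round 6 (k=13): L=170 R=45

Answer: 170 45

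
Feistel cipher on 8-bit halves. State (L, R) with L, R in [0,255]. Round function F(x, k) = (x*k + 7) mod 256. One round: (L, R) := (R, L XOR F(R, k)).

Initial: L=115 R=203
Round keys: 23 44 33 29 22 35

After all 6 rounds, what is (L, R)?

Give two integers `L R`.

Answer: 65 221

Derivation:
Round 1 (k=23): L=203 R=55
Round 2 (k=44): L=55 R=176
Round 3 (k=33): L=176 R=128
Round 4 (k=29): L=128 R=55
Round 5 (k=22): L=55 R=65
Round 6 (k=35): L=65 R=221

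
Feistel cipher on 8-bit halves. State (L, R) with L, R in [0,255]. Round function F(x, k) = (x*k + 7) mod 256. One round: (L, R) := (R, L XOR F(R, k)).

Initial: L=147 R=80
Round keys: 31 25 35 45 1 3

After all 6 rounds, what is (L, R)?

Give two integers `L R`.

Answer: 179 72

Derivation:
Round 1 (k=31): L=80 R=36
Round 2 (k=25): L=36 R=219
Round 3 (k=35): L=219 R=220
Round 4 (k=45): L=220 R=104
Round 5 (k=1): L=104 R=179
Round 6 (k=3): L=179 R=72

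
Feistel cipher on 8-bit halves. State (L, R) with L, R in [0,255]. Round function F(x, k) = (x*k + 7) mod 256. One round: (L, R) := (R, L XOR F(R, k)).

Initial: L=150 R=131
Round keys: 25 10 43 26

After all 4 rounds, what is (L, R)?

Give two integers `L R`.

Round 1 (k=25): L=131 R=68
Round 2 (k=10): L=68 R=44
Round 3 (k=43): L=44 R=47
Round 4 (k=26): L=47 R=225

Answer: 47 225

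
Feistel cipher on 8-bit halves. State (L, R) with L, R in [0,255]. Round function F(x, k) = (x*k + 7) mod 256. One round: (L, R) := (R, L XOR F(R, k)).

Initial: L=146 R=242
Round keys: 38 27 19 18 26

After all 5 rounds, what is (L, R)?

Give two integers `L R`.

Answer: 227 99

Derivation:
Round 1 (k=38): L=242 R=97
Round 2 (k=27): L=97 R=176
Round 3 (k=19): L=176 R=118
Round 4 (k=18): L=118 R=227
Round 5 (k=26): L=227 R=99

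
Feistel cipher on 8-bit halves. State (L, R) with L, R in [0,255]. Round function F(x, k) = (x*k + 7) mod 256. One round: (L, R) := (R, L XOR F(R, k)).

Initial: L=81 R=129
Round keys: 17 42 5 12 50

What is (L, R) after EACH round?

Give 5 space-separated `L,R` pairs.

Answer: 129,201 201,128 128,78 78,47 47,123

Derivation:
Round 1 (k=17): L=129 R=201
Round 2 (k=42): L=201 R=128
Round 3 (k=5): L=128 R=78
Round 4 (k=12): L=78 R=47
Round 5 (k=50): L=47 R=123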